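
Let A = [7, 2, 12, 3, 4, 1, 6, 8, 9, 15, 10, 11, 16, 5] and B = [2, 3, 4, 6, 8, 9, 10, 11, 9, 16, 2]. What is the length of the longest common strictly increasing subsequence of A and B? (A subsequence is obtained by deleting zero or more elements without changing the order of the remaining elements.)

A longest common strictly increasing subsequence is 2, 3, 4, 6, 8, 9, 10, 11, 16 (length 9); it appears in order in both A and B, and no longer such subsequence exists.

9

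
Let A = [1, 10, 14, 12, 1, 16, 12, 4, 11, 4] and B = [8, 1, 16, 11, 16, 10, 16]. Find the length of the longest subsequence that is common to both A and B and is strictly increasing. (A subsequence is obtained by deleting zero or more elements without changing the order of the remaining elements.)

3

A longest common strictly increasing subsequence is 1, 10, 16 (length 3); it appears in order in both A and B, and no longer such subsequence exists.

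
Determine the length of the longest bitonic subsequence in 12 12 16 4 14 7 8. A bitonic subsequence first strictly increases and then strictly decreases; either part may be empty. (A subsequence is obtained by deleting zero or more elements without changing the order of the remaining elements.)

Let inc[i] be the LIS ending at i and dec[i] the longest strictly decreasing subsequence starting at i. inc = [1, 1, 2, 1, 2, 2, 3], dec = [2, 2, 3, 1, 2, 1, 1].
max_i inc[i]+dec[i]−1 = 4, with one witness 12, 16, 14, 8.

4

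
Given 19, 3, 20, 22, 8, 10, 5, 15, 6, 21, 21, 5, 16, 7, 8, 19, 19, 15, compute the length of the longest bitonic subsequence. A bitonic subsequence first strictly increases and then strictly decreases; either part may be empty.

7

Let inc[i] be the LIS ending at i and dec[i] the longest strictly decreasing subsequence starting at i. inc = [1, 1, 2, 3, 2, 3, 2, 4, 3, 5, 5, 2, 5, 4, 5, 6, 6, 6], dec = [4, 1, 4, 4, 3, 3, 1, 3, 2, 3, 3, 1, 2, 1, 1, 2, 2, 1].
max_i inc[i]+dec[i]−1 = 7, with one witness 3, 8, 10, 15, 21, 19, 15.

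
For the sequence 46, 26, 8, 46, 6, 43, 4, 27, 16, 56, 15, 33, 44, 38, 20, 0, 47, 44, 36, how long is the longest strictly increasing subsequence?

5

One longest increasing subsequence is 26, 27, 33, 44, 47 (positions 2,8,12,13,17), of length 5; no longer one exists.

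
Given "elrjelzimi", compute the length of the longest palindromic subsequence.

One longest palindromic subsequence is imi (positions 8,9,10); it reads the same forward and backward, and the interval DP gives dp[1][10] = 3.

3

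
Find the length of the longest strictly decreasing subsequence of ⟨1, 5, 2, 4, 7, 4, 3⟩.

3

Scanning left to right, the best length ending at each element is: 1→1, 5→1, 2→2, 4→2, 7→1, 4→2, 3→3.
So the longest decreasing subsequence has length 3, e.g. 5, 4, 3.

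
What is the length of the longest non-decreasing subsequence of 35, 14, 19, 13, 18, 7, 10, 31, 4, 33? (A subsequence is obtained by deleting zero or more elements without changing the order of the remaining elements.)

Let dp[i] be the longest non-decreasing subsequence ending at position i. Then dp = [1, 1, 2, 1, 2, 1, 2, 3, 1, 4].
The maximum is 4; one witness is 14, 19, 31, 33 at positions 2,3,8,10.

4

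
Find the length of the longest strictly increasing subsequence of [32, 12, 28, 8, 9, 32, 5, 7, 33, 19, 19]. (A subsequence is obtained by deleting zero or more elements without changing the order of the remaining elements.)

Scanning left to right, the best length ending at each element is: 32→1, 12→1, 28→2, 8→1, 9→2, 32→3, 5→1, 7→2, 33→4, 19→3, 19→3.
So the longest increasing subsequence has length 4, e.g. 12, 28, 32, 33.

4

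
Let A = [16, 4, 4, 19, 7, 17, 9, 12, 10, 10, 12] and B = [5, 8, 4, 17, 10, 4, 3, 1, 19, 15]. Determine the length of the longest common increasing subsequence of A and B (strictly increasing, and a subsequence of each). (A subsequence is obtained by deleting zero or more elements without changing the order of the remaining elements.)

For each value that appears in both, track the longest common increasing run ending there.
The best achievable length is 2; one witness is 4, 17 (A-positions 2,6, B-positions 3,4).

2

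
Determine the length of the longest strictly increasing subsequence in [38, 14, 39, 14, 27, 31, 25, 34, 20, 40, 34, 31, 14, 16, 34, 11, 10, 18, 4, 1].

Scanning left to right, the best length ending at each element is: 38→1, 14→1, 39→2, 14→1, 27→2, 31→3, 25→2, 34→4, 20→2, 40→5, 34→4, 31→3, 14→1, 16→2, 34→4, 11→1, 10→1, 18→3, 4→1, 1→1.
So the longest increasing subsequence has length 5, e.g. 14, 27, 31, 34, 40.

5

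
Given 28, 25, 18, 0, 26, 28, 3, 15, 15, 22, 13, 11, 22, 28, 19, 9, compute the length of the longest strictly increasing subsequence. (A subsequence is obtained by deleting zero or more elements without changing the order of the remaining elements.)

Let dp[i] be the longest increasing subsequence ending at position i. Then dp = [1, 1, 1, 1, 2, 3, 2, 3, 3, 4, 3, 3, 4, 5, 4, 3].
The maximum is 5; one witness is 0, 3, 15, 22, 28 at positions 4,7,8,10,14.

5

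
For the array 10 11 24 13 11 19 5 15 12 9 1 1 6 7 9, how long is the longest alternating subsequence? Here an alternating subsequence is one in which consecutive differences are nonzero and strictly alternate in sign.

Track the best alternating length ending on an up-step vs a down-step at each position: up/down = 1/1, 2/1, 2/1, 2/3, 2/3, 4/3, 1/5, 6/5, 6/7, 6/7, 1/7, 1/7, 8/7, 8/7, 8/7.
The maximum over both is 8; one such subsequence is 10, 24, 13, 19, 5, 15, 1, 6.

8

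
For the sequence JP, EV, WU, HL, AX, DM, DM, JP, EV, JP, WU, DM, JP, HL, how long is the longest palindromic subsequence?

7

One longest palindromic subsequence is HL DM JP EV JP DM HL (positions 4,7,8,9,10,12,14); it reads the same forward and backward, and the interval DP gives dp[1][14] = 7.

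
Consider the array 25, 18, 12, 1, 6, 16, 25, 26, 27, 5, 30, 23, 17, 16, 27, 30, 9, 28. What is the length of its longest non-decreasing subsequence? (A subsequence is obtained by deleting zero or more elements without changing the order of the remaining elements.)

8

Scanning left to right, the best length ending at each element is: 25→1, 18→1, 12→1, 1→1, 6→2, 16→3, 25→4, 26→5, 27→6, 5→2, 30→7, 23→4, 17→4, 16→4, 27→7, 30→8, 9→3, 28→8.
So the longest non-decreasing subsequence has length 8, e.g. 1, 6, 16, 25, 26, 27, 30, 30.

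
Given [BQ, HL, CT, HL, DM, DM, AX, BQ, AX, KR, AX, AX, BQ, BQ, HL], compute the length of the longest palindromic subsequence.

One longest palindromic subsequence is HL BQ AX AX AX BQ HL (positions 2,8,9,11,12,14,15); it reads the same forward and backward, and the interval DP gives dp[1][15] = 7.

7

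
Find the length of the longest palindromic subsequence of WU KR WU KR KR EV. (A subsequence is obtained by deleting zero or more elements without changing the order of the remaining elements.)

3

Using dp[i][j] = 2 + dp[i+1][j−1] if the ends match, else max(dp[i+1][j], dp[i][j−1]):
dp[1][6] = 3. A witness is KR KR KR at positions 2,4,5.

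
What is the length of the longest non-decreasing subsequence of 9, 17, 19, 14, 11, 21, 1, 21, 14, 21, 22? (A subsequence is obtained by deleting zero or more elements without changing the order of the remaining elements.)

Let dp[i] be the longest non-decreasing subsequence ending at position i. Then dp = [1, 2, 3, 2, 2, 4, 1, 5, 3, 6, 7].
The maximum is 7; one witness is 9, 17, 19, 21, 21, 21, 22 at positions 1,2,3,6,8,10,11.

7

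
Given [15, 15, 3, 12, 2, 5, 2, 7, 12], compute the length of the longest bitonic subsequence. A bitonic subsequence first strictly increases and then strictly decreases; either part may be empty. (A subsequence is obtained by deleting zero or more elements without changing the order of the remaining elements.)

4

One longest bitonic subsequence is 15, 12, 5, 2 (positions 1,4,6,7): it rises to 15 then falls. Length 4 is optimal.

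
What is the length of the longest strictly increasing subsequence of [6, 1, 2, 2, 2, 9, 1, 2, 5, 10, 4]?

4

One longest increasing subsequence is 1, 2, 9, 10 (positions 2,3,6,10), of length 4; no longer one exists.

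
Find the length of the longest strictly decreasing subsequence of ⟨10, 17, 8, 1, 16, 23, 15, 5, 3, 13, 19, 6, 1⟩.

6

Let dp[i] be the longest decreasing subsequence ending at position i. Then dp = [1, 1, 2, 3, 2, 1, 3, 4, 5, 4, 2, 5, 6].
The maximum is 6; one witness is 17, 16, 15, 5, 3, 1 at positions 2,5,7,8,9,13.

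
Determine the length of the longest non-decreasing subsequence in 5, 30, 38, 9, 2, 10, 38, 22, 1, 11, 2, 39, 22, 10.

5

Let dp[i] be the longest non-decreasing subsequence ending at position i. Then dp = [1, 2, 3, 2, 1, 3, 4, 4, 1, 4, 2, 5, 5, 4].
The maximum is 5; one witness is 5, 30, 38, 38, 39 at positions 1,2,3,7,12.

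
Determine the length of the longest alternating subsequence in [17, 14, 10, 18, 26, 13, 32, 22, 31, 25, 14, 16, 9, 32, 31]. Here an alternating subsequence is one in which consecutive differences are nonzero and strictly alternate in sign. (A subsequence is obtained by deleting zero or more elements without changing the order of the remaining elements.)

A longest alternating subsequence is 17, 14, 18, 13, 32, 22, 31, 14, 16, 9, 32, 31 (positions 1,2,4,6,7,8,9,11,12,13,14,15); its 11 consecutive differences strictly alternate in sign, and length 12 is optimal.

12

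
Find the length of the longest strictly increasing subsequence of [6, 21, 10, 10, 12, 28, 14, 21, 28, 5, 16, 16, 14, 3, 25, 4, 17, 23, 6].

7

Scanning left to right, the best length ending at each element is: 6→1, 21→2, 10→2, 10→2, 12→3, 28→4, 14→4, 21→5, 28→6, 5→1, 16→5, 16→5, 14→4, 3→1, 25→6, 4→2, 17→6, 23→7, 6→3.
So the longest increasing subsequence has length 7, e.g. 6, 10, 12, 14, 16, 17, 23.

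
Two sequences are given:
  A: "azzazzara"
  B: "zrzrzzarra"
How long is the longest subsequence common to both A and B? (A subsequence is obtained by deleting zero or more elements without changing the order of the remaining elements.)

A longest common subsequence is zzzzara (length 7); the LCS DP confirms no longer common subsequence exists.

7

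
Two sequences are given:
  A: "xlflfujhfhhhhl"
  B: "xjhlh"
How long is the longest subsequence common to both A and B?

A longest common subsequence is xjhh (length 4); the LCS DP confirms no longer common subsequence exists.

4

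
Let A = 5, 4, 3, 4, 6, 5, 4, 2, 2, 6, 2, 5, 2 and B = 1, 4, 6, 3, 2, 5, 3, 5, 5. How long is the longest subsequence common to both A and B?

4

Backtracking the LCS table gives one alignment: 5 (A1,B6) → 3 (A3,B7) → 5 (A6,B8) → 5 (A12,B9).
So the longest common subsequence has length 4.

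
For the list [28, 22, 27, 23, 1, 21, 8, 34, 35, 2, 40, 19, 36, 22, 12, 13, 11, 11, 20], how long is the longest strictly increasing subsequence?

One longest increasing subsequence is 22, 27, 34, 35, 40 (positions 2,3,8,9,11), of length 5; no longer one exists.

5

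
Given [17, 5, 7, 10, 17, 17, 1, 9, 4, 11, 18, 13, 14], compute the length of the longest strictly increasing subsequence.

One longest increasing subsequence is 5, 7, 10, 11, 13, 14 (positions 2,3,4,10,12,13), of length 6; no longer one exists.

6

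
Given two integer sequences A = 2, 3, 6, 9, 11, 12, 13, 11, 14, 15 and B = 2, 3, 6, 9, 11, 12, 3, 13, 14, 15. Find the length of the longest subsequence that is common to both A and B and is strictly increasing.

A longest common strictly increasing subsequence is 2, 3, 6, 9, 11, 12, 13, 14, 15 (length 9); it appears in order in both A and B, and no longer such subsequence exists.

9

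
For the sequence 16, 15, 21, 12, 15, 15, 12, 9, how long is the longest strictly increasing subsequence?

2

Scanning left to right, the best length ending at each element is: 16→1, 15→1, 21→2, 12→1, 15→2, 15→2, 12→1, 9→1.
So the longest increasing subsequence has length 2, e.g. 16, 21.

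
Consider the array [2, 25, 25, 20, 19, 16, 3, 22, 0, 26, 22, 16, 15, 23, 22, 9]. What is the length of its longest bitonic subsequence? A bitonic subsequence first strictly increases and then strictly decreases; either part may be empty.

Let inc[i] be the LIS ending at i and dec[i] the longest strictly decreasing subsequence starting at i. inc = [1, 2, 2, 2, 2, 2, 2, 3, 1, 4, 3, 3, 3, 4, 4, 3], dec = [2, 6, 6, 5, 4, 3, 2, 4, 1, 5, 4, 3, 2, 3, 2, 1].
max_i inc[i]+dec[i]−1 = 8, with one witness 2, 20, 22, 26, 22, 16, 15, 9.

8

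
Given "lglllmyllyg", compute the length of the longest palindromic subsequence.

One longest palindromic subsequence is gllyllg (positions 2,4,5,7,8,9,11); it reads the same forward and backward, and the interval DP gives dp[1][11] = 7.

7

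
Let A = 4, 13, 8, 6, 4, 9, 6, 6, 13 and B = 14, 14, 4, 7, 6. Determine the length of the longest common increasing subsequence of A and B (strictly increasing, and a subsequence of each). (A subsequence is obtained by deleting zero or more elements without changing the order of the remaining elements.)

2

For each value that appears in both, track the longest common increasing run ending there.
The best achievable length is 2; one witness is 4, 6 (A-positions 1,4, B-positions 3,5).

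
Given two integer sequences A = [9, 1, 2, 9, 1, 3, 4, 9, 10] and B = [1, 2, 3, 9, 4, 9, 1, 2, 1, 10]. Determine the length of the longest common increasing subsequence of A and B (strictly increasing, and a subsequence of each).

A longest common strictly increasing subsequence is 1, 2, 3, 4, 9, 10 (length 6); it appears in order in both A and B, and no longer such subsequence exists.

6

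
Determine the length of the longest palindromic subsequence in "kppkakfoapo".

Using dp[i][j] = 2 + dp[i+1][j−1] if the ends match, else max(dp[i+1][j], dp[i][j−1]):
dp[1][11] = 5. A witness is paoap at positions 3,5,8,9,10.

5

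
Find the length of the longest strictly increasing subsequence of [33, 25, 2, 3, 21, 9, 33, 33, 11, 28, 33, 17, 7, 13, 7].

Scanning left to right, the best length ending at each element is: 33→1, 25→1, 2→1, 3→2, 21→3, 9→3, 33→4, 33→4, 11→4, 28→5, 33→6, 17→5, 7→3, 13→5, 7→3.
So the longest increasing subsequence has length 6, e.g. 2, 3, 9, 11, 28, 33.

6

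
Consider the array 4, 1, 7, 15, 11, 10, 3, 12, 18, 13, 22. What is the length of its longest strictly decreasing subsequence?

Scanning left to right, the best length ending at each element is: 4→1, 1→2, 7→1, 15→1, 11→2, 10→3, 3→4, 12→2, 18→1, 13→2, 22→1.
So the longest decreasing subsequence has length 4, e.g. 15, 11, 10, 3.

4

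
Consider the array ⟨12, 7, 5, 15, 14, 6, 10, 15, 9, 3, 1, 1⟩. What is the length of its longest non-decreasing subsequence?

One longest non-decreasing subsequence is 5, 6, 10, 15 (positions 3,6,7,8), of length 4; no longer one exists.

4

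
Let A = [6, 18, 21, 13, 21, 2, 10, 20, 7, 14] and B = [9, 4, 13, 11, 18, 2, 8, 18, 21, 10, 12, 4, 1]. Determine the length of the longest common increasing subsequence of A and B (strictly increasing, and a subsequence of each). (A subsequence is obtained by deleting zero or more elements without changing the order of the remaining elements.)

2

For each value that appears in both, track the longest common increasing run ending there.
The best achievable length is 2; one witness is 18, 21 (A-positions 2,3, B-positions 5,9).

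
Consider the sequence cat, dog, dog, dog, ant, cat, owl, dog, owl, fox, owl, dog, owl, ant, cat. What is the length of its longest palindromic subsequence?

11

One longest palindromic subsequence is cat ant owl dog owl fox owl dog owl ant cat (positions 1,5,7,8,9,10,11,12,13,14,15); it reads the same forward and backward, and the interval DP gives dp[1][15] = 11.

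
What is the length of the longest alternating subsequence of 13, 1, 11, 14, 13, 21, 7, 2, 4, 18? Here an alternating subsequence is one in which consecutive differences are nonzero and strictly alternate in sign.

Track the best alternating length ending on an up-step vs a down-step at each position: up/down = 1/1, 1/2, 3/2, 3/1, 3/4, 5/1, 3/6, 3/6, 7/6, 7/6.
The maximum over both is 7; one such subsequence is 13, 1, 14, 13, 21, 2, 4.

7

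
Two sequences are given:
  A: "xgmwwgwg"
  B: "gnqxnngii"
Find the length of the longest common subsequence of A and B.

A longest common subsequence is xg (length 2); the LCS DP confirms no longer common subsequence exists.

2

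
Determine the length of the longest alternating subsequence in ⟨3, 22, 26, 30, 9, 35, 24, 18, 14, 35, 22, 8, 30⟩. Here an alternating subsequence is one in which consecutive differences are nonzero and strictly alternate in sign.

8

Track the best alternating length ending on an up-step vs a down-step at each position: up/down = 1/1, 2/1, 2/1, 2/1, 2/3, 4/1, 4/5, 4/5, 4/5, 6/1, 6/7, 2/7, 8/7.
The maximum over both is 8; one such subsequence is 3, 22, 9, 35, 24, 35, 22, 30.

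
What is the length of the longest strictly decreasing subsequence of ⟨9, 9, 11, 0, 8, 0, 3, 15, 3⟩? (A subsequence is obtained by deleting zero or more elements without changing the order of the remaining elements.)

Let dp[i] be the longest decreasing subsequence ending at position i. Then dp = [1, 1, 1, 2, 2, 3, 3, 1, 3].
The maximum is 3; one witness is 9, 8, 0 at positions 1,5,6.

3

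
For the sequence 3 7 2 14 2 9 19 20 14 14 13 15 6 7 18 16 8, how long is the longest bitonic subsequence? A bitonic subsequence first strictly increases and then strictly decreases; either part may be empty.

Let inc[i] be the LIS ending at i and dec[i] the longest strictly decreasing subsequence starting at i. inc = [1, 2, 1, 3, 1, 3, 4, 5, 4, 4, 4, 5, 2, 3, 6, 6, 4], dec = [2, 2, 1, 3, 1, 2, 4, 4, 3, 3, 2, 2, 1, 1, 3, 2, 1].
max_i inc[i]+dec[i]−1 = 8, with one witness 3, 7, 14, 19, 20, 18, 16, 8.

8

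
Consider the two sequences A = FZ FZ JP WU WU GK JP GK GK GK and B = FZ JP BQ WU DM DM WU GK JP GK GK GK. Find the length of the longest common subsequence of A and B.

Backtracking the LCS table gives one alignment: FZ (A2,B1) → JP (A3,B2) → WU (A4,B4) → WU (A5,B7) → GK (A6,B8) → JP (A7,B9) → GK (A8,B10) → GK (A9,B11) → GK (A10,B12).
So the longest common subsequence has length 9.

9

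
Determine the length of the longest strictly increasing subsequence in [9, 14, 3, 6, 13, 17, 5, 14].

Scanning left to right, the best length ending at each element is: 9→1, 14→2, 3→1, 6→2, 13→3, 17→4, 5→2, 14→4.
So the longest increasing subsequence has length 4, e.g. 3, 6, 13, 17.

4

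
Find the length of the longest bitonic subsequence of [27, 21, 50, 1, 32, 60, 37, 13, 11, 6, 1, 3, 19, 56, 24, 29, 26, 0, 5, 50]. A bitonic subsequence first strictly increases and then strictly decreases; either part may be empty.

Let inc[i] be the LIS ending at i and dec[i] the longest strictly decreasing subsequence starting at i. inc = [1, 1, 2, 1, 2, 3, 3, 2, 2, 2, 1, 2, 3, 4, 4, 5, 5, 1, 3, 6], dec = [7, 6, 7, 2, 6, 7, 6, 5, 4, 3, 2, 2, 2, 4, 2, 3, 2, 1, 1, 1].
max_i inc[i]+dec[i]−1 = 9, with one witness 27, 50, 60, 37, 13, 11, 6, 3, 0.

9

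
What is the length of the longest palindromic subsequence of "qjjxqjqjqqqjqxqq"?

12

One longest palindromic subsequence is qxqjqqqqjqxq (positions 1,4,5,6,7,9,10,11,12,13,14,16); it reads the same forward and backward, and the interval DP gives dp[1][16] = 12.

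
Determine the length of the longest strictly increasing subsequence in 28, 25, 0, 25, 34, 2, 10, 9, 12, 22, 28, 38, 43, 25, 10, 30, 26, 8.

Let dp[i] be the longest increasing subsequence ending at position i. Then dp = [1, 1, 1, 2, 3, 2, 3, 3, 4, 5, 6, 7, 8, 6, 4, 7, 7, 3].
The maximum is 8; one witness is 0, 2, 10, 12, 22, 28, 38, 43 at positions 3,6,7,9,10,11,12,13.

8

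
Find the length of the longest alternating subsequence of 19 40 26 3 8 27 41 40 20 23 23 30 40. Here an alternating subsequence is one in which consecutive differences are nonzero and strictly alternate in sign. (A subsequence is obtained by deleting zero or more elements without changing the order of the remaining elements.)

Track the best alternating length ending on an up-step vs a down-step at each position: up/down = 1/1, 2/1, 2/3, 1/3, 4/3, 4/3, 4/1, 4/5, 4/5, 6/5, 6/5, 6/5, 6/5.
The maximum over both is 6; one such subsequence is 19, 40, 26, 27, 20, 23.

6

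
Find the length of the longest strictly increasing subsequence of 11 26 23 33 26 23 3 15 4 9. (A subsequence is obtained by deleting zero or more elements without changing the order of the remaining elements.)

3

Let dp[i] be the longest increasing subsequence ending at position i. Then dp = [1, 2, 2, 3, 3, 2, 1, 2, 2, 3].
The maximum is 3; one witness is 11, 26, 33 at positions 1,2,4.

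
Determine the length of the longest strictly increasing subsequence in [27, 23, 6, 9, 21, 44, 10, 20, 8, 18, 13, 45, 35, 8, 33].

One longest increasing subsequence is 6, 9, 21, 44, 45 (positions 3,4,5,6,12), of length 5; no longer one exists.

5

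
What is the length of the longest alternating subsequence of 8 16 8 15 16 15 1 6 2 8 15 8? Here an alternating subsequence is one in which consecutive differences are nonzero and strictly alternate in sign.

9

Track the best alternating length ending on an up-step vs a down-step at each position: up/down = 1/1, 2/1, 1/3, 4/3, 4/1, 4/5, 1/5, 6/5, 6/7, 8/5, 8/5, 8/9.
The maximum over both is 9; one such subsequence is 8, 16, 8, 15, 1, 6, 2, 15, 8.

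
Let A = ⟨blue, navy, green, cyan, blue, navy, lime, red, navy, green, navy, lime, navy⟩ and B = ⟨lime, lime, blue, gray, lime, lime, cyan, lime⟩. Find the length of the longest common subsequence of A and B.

A longest common subsequence is blue, cyan, lime (length 3); the LCS DP confirms no longer common subsequence exists.

3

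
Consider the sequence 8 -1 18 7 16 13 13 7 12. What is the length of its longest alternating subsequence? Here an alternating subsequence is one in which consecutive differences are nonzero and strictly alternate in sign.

Track the best alternating length ending on an up-step vs a down-step at each position: up/down = 1/1, 1/2, 3/1, 3/4, 5/4, 5/6, 5/6, 3/6, 7/6.
The maximum over both is 7; one such subsequence is 8, -1, 18, 7, 16, 7, 12.

7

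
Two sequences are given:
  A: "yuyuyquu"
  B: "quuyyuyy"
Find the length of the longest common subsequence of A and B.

A longest common subsequence is yuyy (length 4); the LCS DP confirms no longer common subsequence exists.

4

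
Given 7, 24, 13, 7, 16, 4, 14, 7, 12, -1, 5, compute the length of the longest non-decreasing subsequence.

One longest non-decreasing subsequence is 7, 7, 7, 12 (positions 1,4,8,9), of length 4; no longer one exists.

4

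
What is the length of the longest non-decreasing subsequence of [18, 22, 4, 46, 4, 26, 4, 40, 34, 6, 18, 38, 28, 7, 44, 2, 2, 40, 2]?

Scanning left to right, the best length ending at each element is: 18→1, 22→2, 4→1, 46→3, 4→2, 26→3, 4→3, 40→4, 34→4, 6→4, 18→5, 38→6, 28→6, 7→5, 44→7, 2→1, 2→2, 40→7, 2→3.
So the longest non-decreasing subsequence has length 7, e.g. 4, 4, 4, 6, 18, 38, 44.

7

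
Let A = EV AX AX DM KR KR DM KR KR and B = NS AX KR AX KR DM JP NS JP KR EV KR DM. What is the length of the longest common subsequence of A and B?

6

Backtracking the LCS table gives one alignment: AX (A2,B2) → AX (A3,B4) → DM (A4,B6) → KR (A5,B10) → KR (A6,B12) → DM (A7,B13).
So the longest common subsequence has length 6.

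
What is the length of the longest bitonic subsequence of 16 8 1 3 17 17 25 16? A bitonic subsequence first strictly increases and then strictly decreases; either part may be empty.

5

One longest bitonic subsequence is 1, 3, 17, 25, 16 (positions 3,4,5,7,8): it rises to 25 then falls. Length 5 is optimal.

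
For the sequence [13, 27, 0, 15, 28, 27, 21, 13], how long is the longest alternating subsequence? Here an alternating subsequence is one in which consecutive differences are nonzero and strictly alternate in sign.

5

A longest alternating subsequence is 13, 27, 0, 28, 27 (positions 1,2,3,5,6); its 4 consecutive differences strictly alternate in sign, and length 5 is optimal.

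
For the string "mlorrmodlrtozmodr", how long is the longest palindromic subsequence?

Using dp[i][j] = 2 + dp[i+1][j−1] if the ends match, else max(dp[i+1][j], dp[i][j−1]):
dp[1][17] = 8. A witness is mlorrolm at positions 1,2,3,4,5,7,9,14.

8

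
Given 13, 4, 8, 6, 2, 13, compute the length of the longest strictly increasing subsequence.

Let dp[i] be the longest increasing subsequence ending at position i. Then dp = [1, 1, 2, 2, 1, 3].
The maximum is 3; one witness is 4, 8, 13 at positions 2,3,6.

3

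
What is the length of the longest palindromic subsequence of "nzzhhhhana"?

Using dp[i][j] = 2 + dp[i+1][j−1] if the ends match, else max(dp[i+1][j], dp[i][j−1]):
dp[1][10] = 6. A witness is nhhhhn at positions 1,4,5,6,7,9.

6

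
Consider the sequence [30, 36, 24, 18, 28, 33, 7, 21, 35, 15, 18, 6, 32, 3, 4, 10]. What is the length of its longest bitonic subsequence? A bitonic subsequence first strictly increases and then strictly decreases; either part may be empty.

7

One longest bitonic subsequence is 30, 36, 33, 21, 18, 6, 4 (positions 1,2,6,8,11,12,15): it rises to 36 then falls. Length 7 is optimal.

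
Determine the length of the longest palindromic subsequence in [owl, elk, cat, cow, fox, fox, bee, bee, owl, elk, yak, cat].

Using dp[i][j] = 2 + dp[i+1][j−1] if the ends match, else max(dp[i+1][j], dp[i][j−1]):
dp[1][12] = 4. A witness is cat bee bee cat at positions 3,7,8,12.

4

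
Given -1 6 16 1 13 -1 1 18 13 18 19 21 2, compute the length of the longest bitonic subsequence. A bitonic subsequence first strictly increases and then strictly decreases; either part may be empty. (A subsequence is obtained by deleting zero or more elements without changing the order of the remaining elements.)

7

One longest bitonic subsequence is -1, 6, 16, 18, 19, 21, 2 (positions 1,2,3,8,11,12,13): it rises to 21 then falls. Length 7 is optimal.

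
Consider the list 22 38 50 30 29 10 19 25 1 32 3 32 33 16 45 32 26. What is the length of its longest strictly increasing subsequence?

One longest increasing subsequence is 10, 19, 25, 32, 33, 45 (positions 6,7,8,10,13,15), of length 6; no longer one exists.

6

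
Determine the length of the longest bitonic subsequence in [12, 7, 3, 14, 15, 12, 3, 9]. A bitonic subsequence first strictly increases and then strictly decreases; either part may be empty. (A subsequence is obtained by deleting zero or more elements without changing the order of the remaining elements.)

5

Let inc[i] be the LIS ending at i and dec[i] the longest strictly decreasing subsequence starting at i. inc = [1, 1, 1, 2, 3, 2, 1, 2], dec = [3, 2, 1, 3, 3, 2, 1, 1].
max_i inc[i]+dec[i]−1 = 5, with one witness 12, 14, 15, 12, 9.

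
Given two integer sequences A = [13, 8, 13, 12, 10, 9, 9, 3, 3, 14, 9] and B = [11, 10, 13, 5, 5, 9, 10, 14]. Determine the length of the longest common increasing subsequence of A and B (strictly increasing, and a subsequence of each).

For each value that appears in both, track the longest common increasing run ending there.
The best achievable length is 2; one witness is 10, 14 (A-positions 5,10, B-positions 2,8).

2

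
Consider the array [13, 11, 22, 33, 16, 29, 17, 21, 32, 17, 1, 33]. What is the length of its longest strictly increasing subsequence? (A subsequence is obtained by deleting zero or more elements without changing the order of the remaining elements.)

6

Scanning left to right, the best length ending at each element is: 13→1, 11→1, 22→2, 33→3, 16→2, 29→3, 17→3, 21→4, 32→5, 17→3, 1→1, 33→6.
So the longest increasing subsequence has length 6, e.g. 13, 16, 17, 21, 32, 33.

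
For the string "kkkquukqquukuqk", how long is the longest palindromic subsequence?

10

One longest palindromic subsequence is kqukuukuqk (positions 1,4,5,7,10,11,12,13,14,15); it reads the same forward and backward, and the interval DP gives dp[1][15] = 10.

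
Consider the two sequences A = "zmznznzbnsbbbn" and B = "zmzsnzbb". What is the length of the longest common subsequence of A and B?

7

Backtracking the LCS table gives one alignment: z (A1,B1) → m (A2,B2) → z (A3,B3) → n (A6,B5) → z (A7,B6) → b (A12,B7) → b (A13,B8).
So the longest common subsequence has length 7.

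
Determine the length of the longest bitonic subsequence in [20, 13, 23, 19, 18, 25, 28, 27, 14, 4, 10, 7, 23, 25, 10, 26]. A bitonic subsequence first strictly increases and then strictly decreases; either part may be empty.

8

Let inc[i] be the LIS ending at i and dec[i] the longest strictly decreasing subsequence starting at i. inc = [1, 1, 2, 2, 2, 3, 4, 4, 2, 1, 2, 2, 3, 4, 3, 5], dec = [6, 3, 6, 5, 4, 4, 5, 4, 3, 1, 2, 1, 2, 2, 1, 1].
max_i inc[i]+dec[i]−1 = 8, with one witness 20, 23, 25, 28, 27, 14, 10, 7.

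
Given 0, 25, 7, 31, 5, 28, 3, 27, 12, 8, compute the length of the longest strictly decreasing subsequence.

5

Scanning left to right, the best length ending at each element is: 0→1, 25→1, 7→2, 31→1, 5→3, 28→2, 3→4, 27→3, 12→4, 8→5.
So the longest decreasing subsequence has length 5, e.g. 31, 28, 27, 12, 8.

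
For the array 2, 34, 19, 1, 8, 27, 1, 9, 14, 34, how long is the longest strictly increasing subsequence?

Let dp[i] be the longest increasing subsequence ending at position i. Then dp = [1, 2, 2, 1, 2, 3, 1, 3, 4, 5].
The maximum is 5; one witness is 2, 8, 9, 14, 34 at positions 1,5,8,9,10.

5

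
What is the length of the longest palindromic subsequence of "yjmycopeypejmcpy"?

7

Using dp[i][j] = 2 + dp[i+1][j−1] if the ends match, else max(dp[i+1][j], dp[i][j−1]):
dp[1][16] = 7. A witness is ypepepy at positions 1,7,8,10,11,15,16.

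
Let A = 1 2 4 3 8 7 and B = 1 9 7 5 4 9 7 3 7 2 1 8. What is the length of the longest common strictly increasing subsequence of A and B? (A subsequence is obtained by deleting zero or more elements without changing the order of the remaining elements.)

For each value that appears in both, track the longest common increasing run ending there.
The best achievable length is 3; one witness is 1, 4, 7 (A-positions 1,3,6, B-positions 1,5,7).

3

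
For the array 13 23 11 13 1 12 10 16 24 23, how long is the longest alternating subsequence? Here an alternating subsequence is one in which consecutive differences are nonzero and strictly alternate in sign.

9

Track the best alternating length ending on an up-step vs a down-step at each position: up/down = 1/1, 2/1, 1/3, 4/3, 1/5, 6/5, 6/7, 8/3, 8/1, 8/9.
The maximum over both is 9; one such subsequence is 13, 23, 11, 13, 1, 12, 10, 24, 23.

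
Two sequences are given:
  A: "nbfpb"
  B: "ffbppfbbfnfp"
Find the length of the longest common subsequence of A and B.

A longest common subsequence is nfp (length 3); the LCS DP confirms no longer common subsequence exists.

3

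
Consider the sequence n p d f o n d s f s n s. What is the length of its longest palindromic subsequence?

5

Using dp[i][j] = 2 + dp[i+1][j−1] if the ends match, else max(dp[i+1][j], dp[i][j−1]):
dp[1][12] = 5. A witness is nsfsn at positions 6,8,9,10,11.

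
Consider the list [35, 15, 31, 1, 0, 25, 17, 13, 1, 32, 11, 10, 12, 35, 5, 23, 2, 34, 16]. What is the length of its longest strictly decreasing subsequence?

Scanning left to right, the best length ending at each element is: 35→1, 15→2, 31→2, 1→3, 0→4, 25→3, 17→4, 13→5, 1→6, 32→2, 11→6, 10→7, 12→6, 35→1, 5→8, 23→4, 2→9, 34→2, 16→5.
So the longest decreasing subsequence has length 9, e.g. 35, 31, 25, 17, 13, 11, 10, 5, 2.

9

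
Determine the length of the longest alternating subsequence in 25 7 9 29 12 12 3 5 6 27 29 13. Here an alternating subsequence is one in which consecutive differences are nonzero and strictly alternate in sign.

Track the best alternating length ending on an up-step vs a down-step at each position: up/down = 1/1, 1/2, 3/2, 3/1, 3/4, 3/4, 1/4, 5/4, 5/4, 5/4, 5/1, 5/6.
The maximum over both is 6; one such subsequence is 25, 7, 29, 12, 27, 13.

6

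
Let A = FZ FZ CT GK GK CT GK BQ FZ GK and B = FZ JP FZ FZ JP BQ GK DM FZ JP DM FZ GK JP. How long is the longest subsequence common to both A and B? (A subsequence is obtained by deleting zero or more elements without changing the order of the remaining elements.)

5

A longest common subsequence is FZ, FZ, GK, FZ, GK (length 5); the LCS DP confirms no longer common subsequence exists.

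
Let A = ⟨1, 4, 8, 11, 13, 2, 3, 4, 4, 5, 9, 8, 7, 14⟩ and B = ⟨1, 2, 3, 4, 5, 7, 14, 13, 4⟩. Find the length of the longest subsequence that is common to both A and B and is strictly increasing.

A longest common strictly increasing subsequence is 1, 2, 3, 4, 5, 7, 14 (length 7); it appears in order in both A and B, and no longer such subsequence exists.

7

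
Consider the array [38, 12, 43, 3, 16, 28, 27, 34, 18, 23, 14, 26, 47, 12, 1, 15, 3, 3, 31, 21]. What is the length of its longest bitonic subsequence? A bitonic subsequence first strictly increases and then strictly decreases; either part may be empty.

8

Let inc[i] be the LIS ending at i and dec[i] the longest strictly decreasing subsequence starting at i. inc = [1, 1, 2, 1, 2, 3, 3, 4, 3, 4, 2, 5, 6, 2, 1, 3, 2, 2, 6, 4], dec = [7, 3, 7, 2, 4, 6, 5, 5, 4, 4, 3, 3, 3, 2, 1, 2, 1, 1, 2, 1].
max_i inc[i]+dec[i]−1 = 8, with one witness 38, 43, 28, 27, 23, 14, 12, 3.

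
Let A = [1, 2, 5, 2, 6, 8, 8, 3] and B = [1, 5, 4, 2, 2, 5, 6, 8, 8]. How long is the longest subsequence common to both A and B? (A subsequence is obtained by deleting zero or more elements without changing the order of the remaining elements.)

6

Backtracking the LCS table gives one alignment: 1 (A1,B1) → 2 (A2,B5) → 5 (A3,B6) → 6 (A5,B7) → 8 (A6,B8) → 8 (A7,B9).
So the longest common subsequence has length 6.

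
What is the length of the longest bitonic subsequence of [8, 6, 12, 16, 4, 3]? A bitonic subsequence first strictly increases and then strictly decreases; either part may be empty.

5

One longest bitonic subsequence is 8, 12, 16, 4, 3 (positions 1,3,4,5,6): it rises to 16 then falls. Length 5 is optimal.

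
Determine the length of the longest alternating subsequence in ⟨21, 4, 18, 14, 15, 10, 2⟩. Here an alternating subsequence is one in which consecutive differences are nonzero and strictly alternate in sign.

Track the best alternating length ending on an up-step vs a down-step at each position: up/down = 1/1, 1/2, 3/2, 3/4, 5/4, 3/6, 1/6.
The maximum over both is 6; one such subsequence is 21, 4, 18, 14, 15, 10.

6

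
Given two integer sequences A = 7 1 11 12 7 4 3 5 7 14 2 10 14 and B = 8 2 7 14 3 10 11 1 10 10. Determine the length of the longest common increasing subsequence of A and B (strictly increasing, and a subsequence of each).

For each value that appears in both, track the longest common increasing run ending there.
The best achievable length is 2; one witness is 7, 14 (A-positions 1,10, B-positions 3,4).

2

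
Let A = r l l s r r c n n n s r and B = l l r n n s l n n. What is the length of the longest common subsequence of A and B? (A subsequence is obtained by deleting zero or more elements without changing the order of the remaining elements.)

A longest common subsequence is llrnnn (length 6); the LCS DP confirms no longer common subsequence exists.

6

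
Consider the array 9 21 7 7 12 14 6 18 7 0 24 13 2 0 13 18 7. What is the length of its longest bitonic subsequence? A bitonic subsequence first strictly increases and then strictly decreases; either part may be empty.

8

Let inc[i] be the LIS ending at i and dec[i] the longest strictly decreasing subsequence starting at i. inc = [1, 2, 1, 1, 2, 3, 1, 4, 2, 1, 5, 3, 2, 1, 3, 4, 3], dec = [5, 5, 4, 4, 4, 4, 3, 4, 3, 1, 4, 3, 2, 1, 2, 2, 1].
max_i inc[i]+dec[i]−1 = 8, with one witness 9, 12, 14, 18, 24, 13, 2, 0.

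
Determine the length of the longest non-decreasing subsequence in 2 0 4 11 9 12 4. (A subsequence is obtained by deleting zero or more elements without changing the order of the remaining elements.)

4

Let dp[i] be the longest non-decreasing subsequence ending at position i. Then dp = [1, 1, 2, 3, 3, 4, 3].
The maximum is 4; one witness is 2, 4, 11, 12 at positions 1,3,4,6.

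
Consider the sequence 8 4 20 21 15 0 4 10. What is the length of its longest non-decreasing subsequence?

3

Let dp[i] be the longest non-decreasing subsequence ending at position i. Then dp = [1, 1, 2, 3, 2, 1, 2, 3].
The maximum is 3; one witness is 8, 20, 21 at positions 1,3,4.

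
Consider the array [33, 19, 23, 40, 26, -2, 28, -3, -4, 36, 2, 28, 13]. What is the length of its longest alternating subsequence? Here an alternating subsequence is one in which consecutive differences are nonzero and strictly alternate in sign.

A longest alternating subsequence is 33, 19, 40, 26, 28, -3, 36, 2, 28, 13 (positions 1,2,4,5,7,8,10,11,12,13); its 9 consecutive differences strictly alternate in sign, and length 10 is optimal.

10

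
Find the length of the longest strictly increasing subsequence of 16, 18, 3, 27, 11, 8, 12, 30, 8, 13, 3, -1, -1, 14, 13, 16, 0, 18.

7

One longest increasing subsequence is 3, 11, 12, 13, 14, 16, 18 (positions 3,5,7,10,14,16,18), of length 7; no longer one exists.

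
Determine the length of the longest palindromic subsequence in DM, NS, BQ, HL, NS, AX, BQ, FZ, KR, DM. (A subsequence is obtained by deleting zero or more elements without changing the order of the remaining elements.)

Using dp[i][j] = 2 + dp[i+1][j−1] if the ends match, else max(dp[i+1][j], dp[i][j−1]):
dp[1][10] = 5. A witness is DM BQ AX BQ DM at positions 1,3,6,7,10.

5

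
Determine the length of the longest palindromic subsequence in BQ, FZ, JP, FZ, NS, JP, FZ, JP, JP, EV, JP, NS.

6

One longest palindromic subsequence is NS JP JP JP JP NS (positions 5,6,8,9,11,12); it reads the same forward and backward, and the interval DP gives dp[1][12] = 6.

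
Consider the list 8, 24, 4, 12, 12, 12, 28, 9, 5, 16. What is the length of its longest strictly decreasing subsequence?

4

Let dp[i] be the longest decreasing subsequence ending at position i. Then dp = [1, 1, 2, 2, 2, 2, 1, 3, 4, 2].
The maximum is 4; one witness is 24, 12, 9, 5 at positions 2,4,8,9.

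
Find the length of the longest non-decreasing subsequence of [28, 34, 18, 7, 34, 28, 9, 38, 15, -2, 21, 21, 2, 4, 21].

6

Let dp[i] be the longest non-decreasing subsequence ending at position i. Then dp = [1, 2, 1, 1, 3, 2, 2, 4, 3, 1, 4, 5, 2, 3, 6].
The maximum is 6; one witness is 7, 9, 15, 21, 21, 21 at positions 4,7,9,11,12,15.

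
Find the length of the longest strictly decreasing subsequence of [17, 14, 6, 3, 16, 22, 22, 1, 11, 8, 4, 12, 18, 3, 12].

Scanning left to right, the best length ending at each element is: 17→1, 14→2, 6→3, 3→4, 16→2, 22→1, 22→1, 1→5, 11→3, 8→4, 4→5, 12→3, 18→2, 3→6, 12→3.
So the longest decreasing subsequence has length 6, e.g. 17, 14, 11, 8, 4, 3.

6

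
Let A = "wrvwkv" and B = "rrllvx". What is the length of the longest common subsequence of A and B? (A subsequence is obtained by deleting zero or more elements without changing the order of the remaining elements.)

2

A longest common subsequence is rv (length 2); the LCS DP confirms no longer common subsequence exists.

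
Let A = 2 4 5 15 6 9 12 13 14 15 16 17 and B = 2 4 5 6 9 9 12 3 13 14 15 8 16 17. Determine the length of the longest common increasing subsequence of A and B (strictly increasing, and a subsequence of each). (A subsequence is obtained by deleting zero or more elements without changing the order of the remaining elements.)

A longest common strictly increasing subsequence is 2, 4, 5, 6, 9, 12, 13, 14, 15, 16, 17 (length 11); it appears in order in both A and B, and no longer such subsequence exists.

11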